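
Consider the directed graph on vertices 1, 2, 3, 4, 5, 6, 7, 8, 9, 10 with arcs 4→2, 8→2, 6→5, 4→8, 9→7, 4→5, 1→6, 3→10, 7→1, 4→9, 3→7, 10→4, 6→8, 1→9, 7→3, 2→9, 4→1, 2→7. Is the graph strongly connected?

There is no directed path from 5 to 9, so the graph is not strongly connected.

No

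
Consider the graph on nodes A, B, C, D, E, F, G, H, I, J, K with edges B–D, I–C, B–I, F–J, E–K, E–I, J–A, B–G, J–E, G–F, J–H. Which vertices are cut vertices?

Removing B increases the component count from 1 to 2, so B is a cut vertex.
Removing E increases the component count from 1 to 2, so E is a cut vertex.
Removing I increases the component count from 1 to 2, so I is a cut vertex.
Likewise J is a cut vertex.
By contrast removing H leaves 1 component; it is not a cut vertex. No other vertex is a cut vertex either.

B, E, I, J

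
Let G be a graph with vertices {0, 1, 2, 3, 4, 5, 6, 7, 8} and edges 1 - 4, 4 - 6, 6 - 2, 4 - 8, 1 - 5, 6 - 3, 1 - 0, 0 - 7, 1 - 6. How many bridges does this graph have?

The edges on the cycle 1-4-6-1 are not bridges since each lies on that cycle.
But removing 0 - 7 disconnects 0 from 7; removing 6 - 2 disconnects 6 from 2; removing 1 - 0 disconnects 1 from 0; removing 6 - 3 disconnects 6 from 3 — these are bridges.
In total 6 edges are bridges.

6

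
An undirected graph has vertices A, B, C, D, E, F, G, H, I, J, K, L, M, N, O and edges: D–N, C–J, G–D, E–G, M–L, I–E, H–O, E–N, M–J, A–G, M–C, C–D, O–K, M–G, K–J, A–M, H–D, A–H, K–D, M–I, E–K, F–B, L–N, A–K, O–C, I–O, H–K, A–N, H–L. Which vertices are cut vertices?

Removing G, for instance, still leaves 2 components. No single vertex removal increases the component count — the graph has no articulation points.

none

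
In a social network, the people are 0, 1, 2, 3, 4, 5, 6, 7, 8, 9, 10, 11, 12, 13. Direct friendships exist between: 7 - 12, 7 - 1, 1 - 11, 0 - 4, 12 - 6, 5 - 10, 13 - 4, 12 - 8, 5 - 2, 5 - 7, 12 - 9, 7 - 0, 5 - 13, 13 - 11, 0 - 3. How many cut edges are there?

7

The edges on the cycle 5-7-1-11-13-5 are not bridges since each lies on that cycle.
But removing 2 - 5 disconnects 2 from 5; removing 12 - 9 disconnects 12 from 9; removing 8 - 12 disconnects 8 from 12; removing 0 - 3 disconnects 0 from 3 — these are bridges.
In total 7 edges are bridges.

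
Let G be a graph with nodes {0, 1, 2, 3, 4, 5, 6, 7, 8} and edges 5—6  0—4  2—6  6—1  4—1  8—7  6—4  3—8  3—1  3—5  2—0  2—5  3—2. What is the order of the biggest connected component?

9

Starting from 0 we can reach 0, 1, 2, 3, 4, 5, 6, 7, 8. That is one component of size 9.
The largest has 9 vertices.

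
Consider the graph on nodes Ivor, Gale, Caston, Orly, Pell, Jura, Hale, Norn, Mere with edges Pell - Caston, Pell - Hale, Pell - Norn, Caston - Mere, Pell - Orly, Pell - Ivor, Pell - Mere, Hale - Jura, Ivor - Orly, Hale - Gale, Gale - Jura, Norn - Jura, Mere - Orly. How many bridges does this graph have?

The edges on the cycle Hale-Gale-Jura-Hale are not bridges since each lies on that cycle.
Every edge lies on some cycle, so there are no bridges.

0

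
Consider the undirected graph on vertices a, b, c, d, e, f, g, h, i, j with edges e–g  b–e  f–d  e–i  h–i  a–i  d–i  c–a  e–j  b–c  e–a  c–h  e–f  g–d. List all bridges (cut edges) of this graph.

The edges on the cycle e-g-d-f-e are not bridges since each lies on that cycle.
But removing e–j disconnects e from j — this is a bridge.

e-j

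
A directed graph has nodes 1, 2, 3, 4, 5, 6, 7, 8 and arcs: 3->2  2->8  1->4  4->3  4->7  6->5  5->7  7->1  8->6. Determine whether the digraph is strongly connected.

From 2 we can reach every vertex (1, 2, 3, 4, 5, 6, 7, 8), and every vertex can reach 2 (1, 2, 3, 4, 5, 6, 7, 8). So the whole graph is one strongly connected component.

Yes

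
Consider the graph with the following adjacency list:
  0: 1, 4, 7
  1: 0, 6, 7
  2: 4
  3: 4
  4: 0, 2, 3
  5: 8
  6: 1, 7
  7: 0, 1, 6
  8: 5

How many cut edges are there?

4

The edges on the cycle 7-0-1-7 are not bridges since each lies on that cycle.
But removing 4-0 disconnects 4 from 0; removing 2-4 disconnects 2 from 4; removing 4-3 disconnects 4 from 3; removing 5-8 disconnects 5 from 8 — these are bridges.
That makes 4 bridges.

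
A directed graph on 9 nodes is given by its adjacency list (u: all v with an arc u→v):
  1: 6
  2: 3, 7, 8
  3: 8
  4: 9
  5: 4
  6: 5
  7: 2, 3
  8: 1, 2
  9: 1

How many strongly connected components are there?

{1, 4, 5, 6, 9} are all mutually reachable — one SCC of size 5.
{2, 3, 7, 8} are all mutually reachable — one SCC of size 4.
That gives 2 strongly connected components.

2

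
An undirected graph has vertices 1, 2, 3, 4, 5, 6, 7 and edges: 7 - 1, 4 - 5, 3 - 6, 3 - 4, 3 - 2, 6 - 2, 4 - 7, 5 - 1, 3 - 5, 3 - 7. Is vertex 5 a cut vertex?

Deleting 5 leaves 1 component (was 1) (its neighbors 1, 3, 4 remain connected to each other), so 5 is not a cut vertex.

No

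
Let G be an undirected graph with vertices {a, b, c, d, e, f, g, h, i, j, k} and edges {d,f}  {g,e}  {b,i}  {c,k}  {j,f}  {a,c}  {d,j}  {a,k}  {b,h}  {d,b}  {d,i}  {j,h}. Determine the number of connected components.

3

Starting from e we can reach e, g. That is one component of size 2.
Starting from a we can reach a, c, k. That is one component of size 3.
Starting from b we can reach b, d, f, h, i, j. That is one component of size 6.
Total: 3 components.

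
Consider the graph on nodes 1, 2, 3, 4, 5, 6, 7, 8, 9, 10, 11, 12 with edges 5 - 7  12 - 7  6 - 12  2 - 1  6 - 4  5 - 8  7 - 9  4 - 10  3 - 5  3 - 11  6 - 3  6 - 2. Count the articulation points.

6

Removing 2 increases the component count from 1 to 2, so 2 is a cut vertex.
Removing 3 increases the component count from 1 to 2, so 3 is a cut vertex.
Removing 4 increases the component count from 1 to 2, so 4 is a cut vertex.
Likewise 5, 6, 7 are cut vertices.
By contrast removing 12 leaves 1 component; it is not a cut vertex. No other vertex is a cut vertex either.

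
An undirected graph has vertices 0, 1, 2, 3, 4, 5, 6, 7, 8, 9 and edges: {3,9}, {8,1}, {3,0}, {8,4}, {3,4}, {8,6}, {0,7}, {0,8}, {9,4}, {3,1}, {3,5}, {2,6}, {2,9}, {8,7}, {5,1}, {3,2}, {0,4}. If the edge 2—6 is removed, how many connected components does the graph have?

1

2 and 6 are still connected via 2-3-0-8-6, so the component count stays at 1.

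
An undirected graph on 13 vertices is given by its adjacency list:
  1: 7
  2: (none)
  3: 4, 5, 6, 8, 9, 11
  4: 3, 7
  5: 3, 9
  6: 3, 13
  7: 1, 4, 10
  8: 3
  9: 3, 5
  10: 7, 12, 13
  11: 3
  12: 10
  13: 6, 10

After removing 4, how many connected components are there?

With 4 gone, the remaining components are: {2}; {1, 3, 5, 6, 7, 8, 9, 10, 11, 12, 13}.
That is 2 components.

2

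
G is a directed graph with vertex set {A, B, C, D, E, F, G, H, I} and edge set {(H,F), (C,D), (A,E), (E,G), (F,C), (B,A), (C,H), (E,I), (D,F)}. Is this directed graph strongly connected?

There is no directed path from B to C, so the graph is not strongly connected.

No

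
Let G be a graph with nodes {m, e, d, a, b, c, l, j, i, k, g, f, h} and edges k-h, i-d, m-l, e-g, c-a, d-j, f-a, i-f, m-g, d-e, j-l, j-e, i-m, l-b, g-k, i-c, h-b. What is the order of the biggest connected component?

13

Starting from a we can reach a, b, c, d, e, f, g, h, i, j, k, l, m. That is one component of size 13.
The largest has 13 vertices.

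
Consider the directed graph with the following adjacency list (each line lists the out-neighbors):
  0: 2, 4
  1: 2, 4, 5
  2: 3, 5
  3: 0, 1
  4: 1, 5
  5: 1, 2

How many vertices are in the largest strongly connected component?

{0, 1, 2, 3, 4, 5} are all mutually reachable — one SCC of size 6.
The largest has 6 vertices.

6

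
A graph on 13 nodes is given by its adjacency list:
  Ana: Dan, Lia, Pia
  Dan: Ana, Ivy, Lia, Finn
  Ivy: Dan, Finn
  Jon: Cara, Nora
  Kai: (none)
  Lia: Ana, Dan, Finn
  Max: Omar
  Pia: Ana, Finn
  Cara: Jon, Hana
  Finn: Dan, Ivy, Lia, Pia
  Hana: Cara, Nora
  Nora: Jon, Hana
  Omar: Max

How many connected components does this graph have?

Kai is isolated — a component by itself.
Starting from Max we can reach Max, Omar. That is one component of size 2.
Starting from Jon we can reach Jon, Cara, Hana, Nora. That is one component of size 4.
Starting from Ana we can reach Ana, Dan, Ivy, Lia, Pia, Finn. That is one component of size 6.
Total: 4 components.

4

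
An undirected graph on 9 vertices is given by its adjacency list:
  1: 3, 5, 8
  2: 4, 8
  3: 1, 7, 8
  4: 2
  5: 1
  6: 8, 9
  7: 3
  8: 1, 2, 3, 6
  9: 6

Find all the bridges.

The edges on the cycle 1-8-3-1 are not bridges since each lies on that cycle.
But removing 7-3 disconnects 7 from 3; removing 8-2 disconnects 8 from 2; removing 1-5 disconnects 1 from 5; removing 6-9 disconnects 6 from 9 — these are bridges.
In total 6 edges are bridges.

1-5, 2-4, 2-8, 3-7, 6-8, 6-9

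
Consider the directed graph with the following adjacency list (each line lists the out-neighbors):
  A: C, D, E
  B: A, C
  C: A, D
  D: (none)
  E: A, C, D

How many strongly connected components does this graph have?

3

{A, C, E} are all mutually reachable — one SCC of size 3.
{D} is an SCC by itself.
{B} is an SCC by itself.
That gives 3 strongly connected components.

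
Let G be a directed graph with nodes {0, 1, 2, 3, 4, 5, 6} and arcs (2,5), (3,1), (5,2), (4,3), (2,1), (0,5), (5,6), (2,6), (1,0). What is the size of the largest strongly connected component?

{0, 1, 2, 5} are all mutually reachable — one SCC of size 4.
{4} is an SCC by itself.
{3} is an SCC by itself.
{6} is an SCC by itself.
The largest has 4 vertices.

4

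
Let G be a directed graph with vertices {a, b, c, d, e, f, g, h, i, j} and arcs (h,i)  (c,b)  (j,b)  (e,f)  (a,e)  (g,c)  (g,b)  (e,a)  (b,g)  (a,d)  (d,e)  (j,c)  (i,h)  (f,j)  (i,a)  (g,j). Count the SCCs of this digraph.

{b, c, g, j} are all mutually reachable — one SCC of size 4.
{a, d, e} are all mutually reachable — one SCC of size 3.
{h, i} are all mutually reachable — one SCC of size 2.
{f} is an SCC by itself.
That gives 4 strongly connected components.

4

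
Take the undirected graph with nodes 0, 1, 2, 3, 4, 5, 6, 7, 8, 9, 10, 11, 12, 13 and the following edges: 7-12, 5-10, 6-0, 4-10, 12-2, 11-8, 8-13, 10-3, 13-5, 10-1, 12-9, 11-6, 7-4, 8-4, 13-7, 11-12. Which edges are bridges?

The edges on the cycle 11-8-13-7-12-11 are not bridges since each lies on that cycle.
But removing 0-6 disconnects 0 from 6; removing 2-12 disconnects 2 from 12; removing 3-10 disconnects 3 from 10; removing 11-6 disconnects 11 from 6 — these are bridges.
In total 6 edges are bridges.

0-6, 1-10, 10-3, 11-6, 12-2, 12-9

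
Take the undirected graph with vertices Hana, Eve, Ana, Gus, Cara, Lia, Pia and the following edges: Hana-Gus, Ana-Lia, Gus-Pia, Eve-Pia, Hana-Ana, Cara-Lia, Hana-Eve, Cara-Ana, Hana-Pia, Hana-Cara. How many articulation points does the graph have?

1

Removing Hana increases the component count from 1 to 2, so Hana is a cut vertex.
By contrast removing Ana leaves 1 component; it is not a cut vertex. No other vertex is a cut vertex either.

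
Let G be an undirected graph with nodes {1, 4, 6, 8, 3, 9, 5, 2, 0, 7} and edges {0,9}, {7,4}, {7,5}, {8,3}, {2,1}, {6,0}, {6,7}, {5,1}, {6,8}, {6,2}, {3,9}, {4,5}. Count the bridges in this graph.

The edges on the cycle 6-8-3-9-0-6 are not bridges since each lies on that cycle.
Every edge lies on some cycle, so there are no bridges.

0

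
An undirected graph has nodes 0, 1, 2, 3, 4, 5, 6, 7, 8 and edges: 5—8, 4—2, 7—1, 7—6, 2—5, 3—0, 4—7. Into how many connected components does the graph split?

2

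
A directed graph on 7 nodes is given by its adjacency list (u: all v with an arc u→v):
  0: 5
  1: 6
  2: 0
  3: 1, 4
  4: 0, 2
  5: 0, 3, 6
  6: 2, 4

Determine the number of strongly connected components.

1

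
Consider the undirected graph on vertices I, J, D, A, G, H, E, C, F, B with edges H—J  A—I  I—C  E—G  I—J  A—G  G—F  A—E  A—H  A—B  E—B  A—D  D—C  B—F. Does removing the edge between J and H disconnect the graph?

No

After removing J—H, the path J-I-A-H still connects them, so the edge is not a bridge.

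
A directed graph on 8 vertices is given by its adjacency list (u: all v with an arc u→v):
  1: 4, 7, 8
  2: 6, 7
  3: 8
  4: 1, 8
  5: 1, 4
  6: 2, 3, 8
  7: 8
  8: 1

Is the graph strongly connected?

No

There is no directed path from 2 to 5, so the graph is not strongly connected.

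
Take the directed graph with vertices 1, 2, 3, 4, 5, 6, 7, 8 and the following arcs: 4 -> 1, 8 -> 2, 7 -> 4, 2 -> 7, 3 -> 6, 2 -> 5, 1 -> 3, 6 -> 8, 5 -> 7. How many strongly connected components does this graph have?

1

{1, 2, 3, 4, 5, 6, 7, 8} are all mutually reachable — one SCC of size 8.
That gives 1 strongly connected component.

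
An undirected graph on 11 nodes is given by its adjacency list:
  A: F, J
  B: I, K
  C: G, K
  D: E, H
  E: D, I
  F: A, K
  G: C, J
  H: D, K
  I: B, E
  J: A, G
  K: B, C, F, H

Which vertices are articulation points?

Removing K increases the component count from 1 to 2, so K is a cut vertex.
By contrast removing I leaves 1 component; it is not a cut vertex. No other vertex is a cut vertex either.

K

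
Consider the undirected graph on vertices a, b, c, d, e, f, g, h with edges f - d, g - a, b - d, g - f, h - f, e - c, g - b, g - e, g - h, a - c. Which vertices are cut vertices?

g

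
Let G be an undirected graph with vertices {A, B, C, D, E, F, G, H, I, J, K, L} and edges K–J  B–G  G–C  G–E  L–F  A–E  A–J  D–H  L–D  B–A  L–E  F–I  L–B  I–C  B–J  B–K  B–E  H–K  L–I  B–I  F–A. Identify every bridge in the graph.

none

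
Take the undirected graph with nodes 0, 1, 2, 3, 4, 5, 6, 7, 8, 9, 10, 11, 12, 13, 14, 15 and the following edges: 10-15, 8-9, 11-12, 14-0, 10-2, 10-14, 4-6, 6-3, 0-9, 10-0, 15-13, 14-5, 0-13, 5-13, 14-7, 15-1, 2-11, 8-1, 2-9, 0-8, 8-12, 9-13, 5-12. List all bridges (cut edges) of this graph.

14-7, 3-6, 4-6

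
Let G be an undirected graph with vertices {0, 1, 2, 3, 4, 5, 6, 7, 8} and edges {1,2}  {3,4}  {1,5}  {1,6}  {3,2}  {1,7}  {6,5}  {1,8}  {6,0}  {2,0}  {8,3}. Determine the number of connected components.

Starting from 0 we can reach 0, 1, 2, 3, 4, 5, 6, 7, 8. That is one component of size 9.
Total: 1 component.

1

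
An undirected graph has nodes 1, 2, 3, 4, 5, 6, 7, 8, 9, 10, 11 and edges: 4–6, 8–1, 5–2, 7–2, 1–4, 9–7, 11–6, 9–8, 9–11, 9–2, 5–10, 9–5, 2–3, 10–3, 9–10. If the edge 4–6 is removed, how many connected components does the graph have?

1

4 and 6 are still connected via 4-1-8-9-11-6, so the component count stays at 1.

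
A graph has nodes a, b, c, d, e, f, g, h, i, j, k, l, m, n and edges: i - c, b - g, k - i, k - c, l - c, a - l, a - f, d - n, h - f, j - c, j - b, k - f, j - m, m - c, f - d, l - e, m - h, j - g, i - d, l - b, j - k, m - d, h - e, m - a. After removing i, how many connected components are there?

With i gone, the remaining components are: {a, b, c, d, e, f, g, h, j, k, l, m, n}.
That is 1 component.

1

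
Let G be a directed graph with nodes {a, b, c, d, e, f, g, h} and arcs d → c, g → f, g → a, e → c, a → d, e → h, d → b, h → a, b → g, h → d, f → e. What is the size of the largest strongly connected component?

7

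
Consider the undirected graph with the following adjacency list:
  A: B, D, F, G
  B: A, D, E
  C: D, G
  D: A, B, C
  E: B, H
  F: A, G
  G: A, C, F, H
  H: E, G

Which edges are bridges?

The edges on the cycle A-B-E-H-G-A are not bridges since each lies on that cycle.
Every edge lies on some cycle, so there are no bridges.

none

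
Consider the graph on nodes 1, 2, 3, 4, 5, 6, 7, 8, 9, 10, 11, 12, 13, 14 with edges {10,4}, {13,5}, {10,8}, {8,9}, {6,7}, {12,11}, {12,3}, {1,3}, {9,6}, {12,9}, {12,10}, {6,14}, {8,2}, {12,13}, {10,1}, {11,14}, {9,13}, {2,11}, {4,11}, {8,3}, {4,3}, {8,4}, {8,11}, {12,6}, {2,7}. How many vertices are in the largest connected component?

Starting from 1 we can reach 1, 2, 3, 4, 5, 6, 7, 8, 9, 10, 11, 12, 13, 14. That is one component of size 14.
The largest has 14 vertices.

14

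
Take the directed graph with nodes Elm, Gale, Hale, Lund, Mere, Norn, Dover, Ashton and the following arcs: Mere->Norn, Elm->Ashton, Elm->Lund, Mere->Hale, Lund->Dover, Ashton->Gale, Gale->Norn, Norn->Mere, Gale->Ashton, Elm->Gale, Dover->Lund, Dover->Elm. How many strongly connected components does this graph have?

4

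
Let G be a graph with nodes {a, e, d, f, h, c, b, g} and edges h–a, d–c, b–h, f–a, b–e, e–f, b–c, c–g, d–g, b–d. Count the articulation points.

Removing b increases the component count from 1 to 2, so b is a cut vertex.
By contrast removing g leaves 1 component; it is not a cut vertex. No other vertex is a cut vertex either.

1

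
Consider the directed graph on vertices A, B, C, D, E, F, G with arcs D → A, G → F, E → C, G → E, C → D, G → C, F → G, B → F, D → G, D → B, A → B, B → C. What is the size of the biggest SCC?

7

{A, B, C, D, E, F, G} are all mutually reachable — one SCC of size 7.
The largest has 7 vertices.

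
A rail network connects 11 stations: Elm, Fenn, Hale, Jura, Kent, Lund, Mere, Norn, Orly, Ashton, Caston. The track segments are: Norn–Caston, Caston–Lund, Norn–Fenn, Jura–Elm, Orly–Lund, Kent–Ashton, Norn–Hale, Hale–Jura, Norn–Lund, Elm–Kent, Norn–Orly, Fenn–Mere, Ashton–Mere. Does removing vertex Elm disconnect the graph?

No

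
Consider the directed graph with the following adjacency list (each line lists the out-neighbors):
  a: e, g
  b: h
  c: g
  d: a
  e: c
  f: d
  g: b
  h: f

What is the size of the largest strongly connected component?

8

{a, b, c, d, e, f, g, h} are all mutually reachable — one SCC of size 8.
The largest has 8 vertices.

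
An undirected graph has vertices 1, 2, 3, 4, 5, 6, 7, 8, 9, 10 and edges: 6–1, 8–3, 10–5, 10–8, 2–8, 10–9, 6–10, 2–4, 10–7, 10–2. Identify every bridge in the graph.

1-6, 10-5, 10-6, 10-7, 10-9, 2-4, 3-8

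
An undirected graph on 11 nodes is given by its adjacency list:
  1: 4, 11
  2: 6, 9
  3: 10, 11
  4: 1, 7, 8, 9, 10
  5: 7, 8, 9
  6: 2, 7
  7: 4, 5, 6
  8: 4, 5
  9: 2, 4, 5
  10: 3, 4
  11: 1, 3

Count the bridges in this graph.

0

The edges on the cycle 4-1-11-3-10-4 are not bridges since each lies on that cycle.
Every edge lies on some cycle, so there are no bridges.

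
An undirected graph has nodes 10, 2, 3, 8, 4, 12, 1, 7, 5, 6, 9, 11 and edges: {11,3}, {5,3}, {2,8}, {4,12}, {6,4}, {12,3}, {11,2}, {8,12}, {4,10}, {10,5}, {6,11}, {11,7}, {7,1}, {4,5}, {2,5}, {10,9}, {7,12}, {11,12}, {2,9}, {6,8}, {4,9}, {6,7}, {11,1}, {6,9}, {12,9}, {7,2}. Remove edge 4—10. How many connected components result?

4 and 10 are still connected via 4-5-10, so the component count stays at 1.

1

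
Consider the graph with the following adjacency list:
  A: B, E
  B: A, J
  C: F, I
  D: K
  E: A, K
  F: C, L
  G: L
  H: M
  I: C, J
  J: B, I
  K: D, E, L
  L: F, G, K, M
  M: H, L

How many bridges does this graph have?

The edges on the cycle K-E-A-B-J-I-C-F-L-K are not bridges since each lies on that cycle.
But removing L-M disconnects L from M; removing L-G disconnects L from G; removing K-D disconnects K from D; removing M-H disconnects M from H — these are bridges.
That makes 4 bridges.

4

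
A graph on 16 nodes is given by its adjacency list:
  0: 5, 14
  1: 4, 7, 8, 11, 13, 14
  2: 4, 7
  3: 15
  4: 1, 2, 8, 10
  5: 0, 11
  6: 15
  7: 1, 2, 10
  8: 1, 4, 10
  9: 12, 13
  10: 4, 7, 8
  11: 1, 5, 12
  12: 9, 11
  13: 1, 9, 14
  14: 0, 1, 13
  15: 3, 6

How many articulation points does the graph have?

Removing 1 increases the component count from 2 to 3, so 1 is a cut vertex.
Removing 15 increases the component count from 2 to 3, so 15 is a cut vertex.
By contrast removing 11 leaves 2 components; it is not a cut vertex. No other vertex is a cut vertex either.

2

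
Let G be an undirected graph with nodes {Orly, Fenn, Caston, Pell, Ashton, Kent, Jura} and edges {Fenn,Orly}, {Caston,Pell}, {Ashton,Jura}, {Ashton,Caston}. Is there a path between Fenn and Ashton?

The component containing Fenn is {Fenn, Orly}, and Ashton is not in it.

No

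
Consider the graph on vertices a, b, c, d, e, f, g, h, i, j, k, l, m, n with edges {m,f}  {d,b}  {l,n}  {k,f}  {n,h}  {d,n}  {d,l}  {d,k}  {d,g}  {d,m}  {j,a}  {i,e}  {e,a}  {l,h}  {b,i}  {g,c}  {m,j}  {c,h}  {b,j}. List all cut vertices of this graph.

d

Removing d increases the component count from 1 to 2, so d is a cut vertex.
By contrast removing g leaves 1 component; it is not a cut vertex. No other vertex is a cut vertex either.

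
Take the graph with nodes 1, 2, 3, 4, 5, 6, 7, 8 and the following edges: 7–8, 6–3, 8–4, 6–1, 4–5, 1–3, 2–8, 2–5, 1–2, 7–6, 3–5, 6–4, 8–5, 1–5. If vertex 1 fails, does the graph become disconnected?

Deleting 1 leaves 1 component (was 1) (its neighbors 2, 3, 5, 6 remain connected to each other), so 1 is not a cut vertex.

No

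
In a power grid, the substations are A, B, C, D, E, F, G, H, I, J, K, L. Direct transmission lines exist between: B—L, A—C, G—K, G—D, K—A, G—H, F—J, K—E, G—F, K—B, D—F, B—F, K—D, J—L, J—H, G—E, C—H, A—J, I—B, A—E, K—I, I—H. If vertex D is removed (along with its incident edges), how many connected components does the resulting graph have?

With D gone, the remaining components are: {A, B, C, E, F, G, H, I, J, K, L}.
That is 1 component.

1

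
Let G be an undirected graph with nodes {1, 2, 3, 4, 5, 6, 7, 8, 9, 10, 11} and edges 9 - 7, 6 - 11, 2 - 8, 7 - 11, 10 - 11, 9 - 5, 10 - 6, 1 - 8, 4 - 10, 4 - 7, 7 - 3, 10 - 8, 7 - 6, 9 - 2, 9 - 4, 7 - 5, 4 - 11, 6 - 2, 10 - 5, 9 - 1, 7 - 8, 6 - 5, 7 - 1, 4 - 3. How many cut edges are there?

The edges on the cycle 4-7-3-4 are not bridges since each lies on that cycle.
Every edge lies on some cycle, so there are no bridges.

0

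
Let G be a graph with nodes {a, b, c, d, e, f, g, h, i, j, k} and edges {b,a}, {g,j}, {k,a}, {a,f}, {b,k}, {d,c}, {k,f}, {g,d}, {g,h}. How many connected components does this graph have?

4

i is isolated — a component by itself.
e is isolated — a component by itself.
Starting from a we can reach a, b, f, k. That is one component of size 4.
Starting from c we can reach c, d, g, h, j. That is one component of size 5.
Total: 4 components.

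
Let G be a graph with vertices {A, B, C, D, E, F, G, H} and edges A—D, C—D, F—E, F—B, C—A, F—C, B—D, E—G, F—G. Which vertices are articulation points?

F

Removing F increases the component count from 2 to 3, so F is a cut vertex.
By contrast removing B leaves 2 components; it is not a cut vertex. No other vertex is a cut vertex either.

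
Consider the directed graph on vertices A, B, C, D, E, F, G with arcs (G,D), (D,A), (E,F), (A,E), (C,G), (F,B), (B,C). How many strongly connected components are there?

1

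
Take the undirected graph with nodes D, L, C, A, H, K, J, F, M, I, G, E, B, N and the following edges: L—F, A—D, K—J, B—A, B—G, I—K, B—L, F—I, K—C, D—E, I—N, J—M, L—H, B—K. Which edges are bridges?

The edges on the cycle B-L-F-I-K-B are not bridges since each lies on that cycle.
But removing B—G disconnects B from G; removing M—J disconnects M from J; removing K—C disconnects K from C; removing A—D disconnects A from D — these are bridges.
In total 9 edges are bridges.

A-B, A-D, B-G, C-K, D-E, H-L, I-N, J-K, J-M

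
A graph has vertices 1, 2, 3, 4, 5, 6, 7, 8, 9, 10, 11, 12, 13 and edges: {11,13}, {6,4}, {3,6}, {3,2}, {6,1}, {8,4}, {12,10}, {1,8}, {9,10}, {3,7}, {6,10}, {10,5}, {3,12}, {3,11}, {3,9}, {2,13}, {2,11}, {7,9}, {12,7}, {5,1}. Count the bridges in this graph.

The edges on the cycle 3-12-7-3 are not bridges since each lies on that cycle.
Every edge lies on some cycle, so there are no bridges.

0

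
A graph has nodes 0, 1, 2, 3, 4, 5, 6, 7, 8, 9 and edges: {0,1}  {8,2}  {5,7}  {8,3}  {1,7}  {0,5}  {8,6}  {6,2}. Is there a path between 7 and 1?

From 7 we can reach 0, 1, 5, 7, which includes 1.

Yes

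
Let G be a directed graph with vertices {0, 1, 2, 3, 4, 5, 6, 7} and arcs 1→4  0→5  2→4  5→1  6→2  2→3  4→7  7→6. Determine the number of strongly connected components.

{2, 4, 6, 7} are all mutually reachable — one SCC of size 4.
{0} is an SCC by itself.
{1} is an SCC by itself.
{3} is an SCC by itself.
{5} is an SCC by itself.
That gives 5 strongly connected components.

5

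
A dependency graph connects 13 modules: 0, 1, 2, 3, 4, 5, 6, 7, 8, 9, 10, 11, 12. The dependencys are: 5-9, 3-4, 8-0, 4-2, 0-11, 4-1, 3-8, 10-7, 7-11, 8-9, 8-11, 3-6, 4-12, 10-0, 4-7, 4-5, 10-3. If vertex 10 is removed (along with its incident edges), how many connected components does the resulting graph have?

1

With 10 gone, the remaining components are: {0, 1, 2, 3, 4, 5, 6, 7, 8, 9, 11, 12}.
That is 1 component.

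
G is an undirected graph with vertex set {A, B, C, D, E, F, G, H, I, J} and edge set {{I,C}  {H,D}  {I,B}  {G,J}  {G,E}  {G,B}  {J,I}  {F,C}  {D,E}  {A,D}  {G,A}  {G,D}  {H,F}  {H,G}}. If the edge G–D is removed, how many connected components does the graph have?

1

G and D are still connected via G-H-D, so the component count stays at 1.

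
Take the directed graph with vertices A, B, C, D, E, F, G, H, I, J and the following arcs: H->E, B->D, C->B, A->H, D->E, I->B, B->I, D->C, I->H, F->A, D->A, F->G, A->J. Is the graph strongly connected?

There is no directed path from I to F, so the graph is not strongly connected.

No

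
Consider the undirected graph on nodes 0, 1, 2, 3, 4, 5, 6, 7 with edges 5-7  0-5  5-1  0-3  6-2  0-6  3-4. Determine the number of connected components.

1

Starting from 0 we can reach 0, 1, 2, 3, 4, 5, 6, 7. That is one component of size 8.
Total: 1 component.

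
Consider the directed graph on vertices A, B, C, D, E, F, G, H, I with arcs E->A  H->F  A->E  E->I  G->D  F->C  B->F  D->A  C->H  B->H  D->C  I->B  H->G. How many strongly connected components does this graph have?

1

{A, B, C, D, E, F, G, H, I} are all mutually reachable — one SCC of size 9.
That gives 1 strongly connected component.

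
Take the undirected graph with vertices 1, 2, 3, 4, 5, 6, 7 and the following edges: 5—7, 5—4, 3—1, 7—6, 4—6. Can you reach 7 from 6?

Yes

From 6 we can reach 4, 5, 6, 7, which includes 7.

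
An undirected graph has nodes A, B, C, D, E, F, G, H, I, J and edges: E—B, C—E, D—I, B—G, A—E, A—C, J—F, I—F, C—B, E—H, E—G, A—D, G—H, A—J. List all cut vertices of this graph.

A

Removing A increases the component count from 1 to 2, so A is a cut vertex.
By contrast removing D leaves 1 component; it is not a cut vertex. No other vertex is a cut vertex either.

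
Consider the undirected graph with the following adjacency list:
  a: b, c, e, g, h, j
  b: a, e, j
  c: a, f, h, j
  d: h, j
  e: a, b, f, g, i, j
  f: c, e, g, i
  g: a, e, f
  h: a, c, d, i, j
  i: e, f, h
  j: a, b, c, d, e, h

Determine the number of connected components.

1

Starting from a we can reach a, b, c, d, e, f, g, h, i, j. That is one component of size 10.
Total: 1 component.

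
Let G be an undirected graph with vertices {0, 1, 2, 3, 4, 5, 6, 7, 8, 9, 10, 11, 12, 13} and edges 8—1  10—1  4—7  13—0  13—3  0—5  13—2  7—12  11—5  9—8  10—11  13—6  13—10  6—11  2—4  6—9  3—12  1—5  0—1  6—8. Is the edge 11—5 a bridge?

No

After removing 11—5, the path 11-10-1-5 still connects them, so the edge is not a bridge.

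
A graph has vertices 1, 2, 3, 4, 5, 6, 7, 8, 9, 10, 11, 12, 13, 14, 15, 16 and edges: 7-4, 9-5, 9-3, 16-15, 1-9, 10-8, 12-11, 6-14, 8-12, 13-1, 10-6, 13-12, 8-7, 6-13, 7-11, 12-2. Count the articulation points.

6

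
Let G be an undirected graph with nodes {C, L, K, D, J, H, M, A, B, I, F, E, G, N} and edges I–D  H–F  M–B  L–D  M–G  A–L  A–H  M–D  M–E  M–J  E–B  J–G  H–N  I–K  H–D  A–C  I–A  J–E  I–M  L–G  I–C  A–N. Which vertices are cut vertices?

Removing H increases the component count from 1 to 2, so H is a cut vertex.
Removing I increases the component count from 1 to 2, so I is a cut vertex.
By contrast removing K leaves 1 component; it is not a cut vertex. No other vertex is a cut vertex either.

H, I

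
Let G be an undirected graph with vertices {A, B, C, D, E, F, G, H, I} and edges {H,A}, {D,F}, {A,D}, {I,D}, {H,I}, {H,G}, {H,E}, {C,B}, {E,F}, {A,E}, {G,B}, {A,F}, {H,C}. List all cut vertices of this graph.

Removing H increases the component count from 1 to 2, so H is a cut vertex.
By contrast removing F leaves 1 component; it is not a cut vertex. No other vertex is a cut vertex either.

H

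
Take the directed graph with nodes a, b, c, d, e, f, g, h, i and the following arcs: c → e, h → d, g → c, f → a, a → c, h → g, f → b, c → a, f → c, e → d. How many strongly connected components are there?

8

{a, c} are all mutually reachable — one SCC of size 2.
{g} is an SCC by itself.
{f} is an SCC by itself.
{i} is an SCC by itself.
{h} is an SCC by itself.
(and 3 more singleton SCCs)
That gives 8 strongly connected components.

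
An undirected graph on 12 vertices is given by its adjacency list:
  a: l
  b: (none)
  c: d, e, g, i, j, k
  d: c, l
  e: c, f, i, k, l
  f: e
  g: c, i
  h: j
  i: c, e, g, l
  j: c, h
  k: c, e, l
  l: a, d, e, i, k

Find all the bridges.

The edges on the cycle c-k-l-d-c are not bridges since each lies on that cycle.
But removing l-a disconnects l from a; removing j-h disconnects j from h; removing e-f disconnects e from f; removing c-j disconnects c from j — these are bridges.

a-l, c-j, e-f, h-j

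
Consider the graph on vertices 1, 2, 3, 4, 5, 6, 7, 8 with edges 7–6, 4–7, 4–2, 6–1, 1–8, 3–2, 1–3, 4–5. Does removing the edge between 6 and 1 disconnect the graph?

No

After removing 6–1, the path 6-7-4-2-3-1 still connects them, so the edge is not a bridge.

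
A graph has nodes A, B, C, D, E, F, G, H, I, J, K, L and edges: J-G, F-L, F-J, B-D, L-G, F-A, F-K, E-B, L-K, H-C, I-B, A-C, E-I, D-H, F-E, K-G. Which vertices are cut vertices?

Removing F increases the component count from 1 to 2, so F is a cut vertex.
By contrast removing H leaves 1 component; it is not a cut vertex. No other vertex is a cut vertex either.

F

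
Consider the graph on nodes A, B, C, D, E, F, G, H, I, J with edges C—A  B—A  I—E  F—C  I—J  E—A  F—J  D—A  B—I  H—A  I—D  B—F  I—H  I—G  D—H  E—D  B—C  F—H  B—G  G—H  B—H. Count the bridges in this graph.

0

The edges on the cycle B-F-J-I-B are not bridges since each lies on that cycle.
Every edge lies on some cycle, so there are no bridges.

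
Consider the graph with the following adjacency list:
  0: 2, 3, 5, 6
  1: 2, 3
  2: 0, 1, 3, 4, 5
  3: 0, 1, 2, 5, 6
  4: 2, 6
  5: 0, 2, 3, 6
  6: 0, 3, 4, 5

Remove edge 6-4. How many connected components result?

1

6 and 4 are still connected via 6-3-2-4, so the component count stays at 1.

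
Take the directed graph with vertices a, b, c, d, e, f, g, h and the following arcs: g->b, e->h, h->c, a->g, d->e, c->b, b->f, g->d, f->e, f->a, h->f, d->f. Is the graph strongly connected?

Yes

From c we can reach every vertex (a, b, c, d, e, f, g, h), and every vertex can reach c (a, b, c, d, e, f, g, h). So the whole graph is one strongly connected component.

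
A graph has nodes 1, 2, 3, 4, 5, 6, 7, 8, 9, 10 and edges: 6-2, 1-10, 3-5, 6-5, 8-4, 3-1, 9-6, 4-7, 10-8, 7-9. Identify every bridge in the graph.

2-6

The edges on the cycle 3-1-10-8-4-7-9-6-5-3 are not bridges since each lies on that cycle.
But removing 2-6 disconnects 2 from 6 — this is a bridge.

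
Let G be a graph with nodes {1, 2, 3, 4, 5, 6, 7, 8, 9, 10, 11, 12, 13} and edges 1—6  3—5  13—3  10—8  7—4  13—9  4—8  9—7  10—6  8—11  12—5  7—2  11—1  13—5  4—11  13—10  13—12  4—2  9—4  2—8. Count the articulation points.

1

Removing 13 increases the component count from 1 to 2, so 13 is a cut vertex.
By contrast removing 12 leaves 1 component; it is not a cut vertex. No other vertex is a cut vertex either.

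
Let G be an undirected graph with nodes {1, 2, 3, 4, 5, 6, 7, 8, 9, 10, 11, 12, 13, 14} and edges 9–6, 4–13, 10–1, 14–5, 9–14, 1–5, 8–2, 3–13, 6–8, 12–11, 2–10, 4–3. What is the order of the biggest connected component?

8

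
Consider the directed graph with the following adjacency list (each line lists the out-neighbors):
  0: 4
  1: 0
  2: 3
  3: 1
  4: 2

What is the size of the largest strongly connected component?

{0, 1, 2, 3, 4} are all mutually reachable — one SCC of size 5.
The largest has 5 vertices.

5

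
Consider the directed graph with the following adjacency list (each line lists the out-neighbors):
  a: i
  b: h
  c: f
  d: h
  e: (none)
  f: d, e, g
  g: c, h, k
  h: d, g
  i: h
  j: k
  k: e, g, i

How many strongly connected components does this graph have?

5

{c, d, f, g, h, i, k} are all mutually reachable — one SCC of size 7.
{b} is an SCC by itself.
{a} is an SCC by itself.
{j} is an SCC by itself.
{e} is an SCC by itself.
That gives 5 strongly connected components.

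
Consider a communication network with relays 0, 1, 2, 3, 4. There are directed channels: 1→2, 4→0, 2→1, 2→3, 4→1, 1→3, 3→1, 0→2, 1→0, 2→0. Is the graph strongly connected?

No

There is no directed path from 1 to 4, so the graph is not strongly connected.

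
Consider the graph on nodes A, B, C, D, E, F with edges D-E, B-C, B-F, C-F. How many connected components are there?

3

A is isolated — a component by itself.
Starting from D we can reach D, E. That is one component of size 2.
Starting from B we can reach B, C, F. That is one component of size 3.
Total: 3 components.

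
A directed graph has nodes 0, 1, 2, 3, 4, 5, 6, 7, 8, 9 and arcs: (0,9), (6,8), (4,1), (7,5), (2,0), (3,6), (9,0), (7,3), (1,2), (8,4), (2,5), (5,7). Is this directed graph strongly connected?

There is no directed path from 0 to 8, so the graph is not strongly connected.

No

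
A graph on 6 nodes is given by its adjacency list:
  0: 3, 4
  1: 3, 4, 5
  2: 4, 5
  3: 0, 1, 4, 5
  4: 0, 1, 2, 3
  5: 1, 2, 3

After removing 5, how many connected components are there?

With 5 gone, the remaining components are: {0, 1, 2, 3, 4}.
That is 1 component.

1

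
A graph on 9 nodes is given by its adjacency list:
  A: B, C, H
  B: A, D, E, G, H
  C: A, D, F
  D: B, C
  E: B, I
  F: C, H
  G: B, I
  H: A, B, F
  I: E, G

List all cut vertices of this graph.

Removing B increases the component count from 1 to 2, so B is a cut vertex.
By contrast removing G leaves 1 component; it is not a cut vertex. No other vertex is a cut vertex either.

B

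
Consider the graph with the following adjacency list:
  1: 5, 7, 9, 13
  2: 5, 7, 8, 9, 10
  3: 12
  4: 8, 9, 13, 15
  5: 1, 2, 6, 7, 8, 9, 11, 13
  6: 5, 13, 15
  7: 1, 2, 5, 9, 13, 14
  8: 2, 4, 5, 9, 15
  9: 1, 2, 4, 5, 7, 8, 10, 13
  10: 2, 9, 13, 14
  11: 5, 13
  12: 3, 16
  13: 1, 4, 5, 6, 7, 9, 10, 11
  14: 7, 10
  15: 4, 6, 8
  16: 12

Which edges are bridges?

The edges on the cycle 5-2-9-1-13-7-5 are not bridges since each lies on that cycle.
But removing 3-12 disconnects 3 from 12; removing 12-16 disconnects 12 from 16 — these are bridges.

12-16, 12-3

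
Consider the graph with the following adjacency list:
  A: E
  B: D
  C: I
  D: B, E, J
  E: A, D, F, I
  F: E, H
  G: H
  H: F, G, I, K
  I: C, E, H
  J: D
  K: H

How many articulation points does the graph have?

4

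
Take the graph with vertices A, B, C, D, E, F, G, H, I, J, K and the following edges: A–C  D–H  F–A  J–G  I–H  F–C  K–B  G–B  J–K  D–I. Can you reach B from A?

No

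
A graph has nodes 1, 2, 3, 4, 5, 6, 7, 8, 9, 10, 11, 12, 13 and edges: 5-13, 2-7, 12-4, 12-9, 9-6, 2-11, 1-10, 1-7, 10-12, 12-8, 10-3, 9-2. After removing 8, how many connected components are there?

2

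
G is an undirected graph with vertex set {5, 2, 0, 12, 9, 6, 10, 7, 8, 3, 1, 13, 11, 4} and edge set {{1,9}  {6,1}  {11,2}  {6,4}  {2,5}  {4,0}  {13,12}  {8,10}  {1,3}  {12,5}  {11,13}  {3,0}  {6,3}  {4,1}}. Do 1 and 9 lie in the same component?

From 1 we can reach 0, 1, 3, 4, 6, 9, which includes 9.

Yes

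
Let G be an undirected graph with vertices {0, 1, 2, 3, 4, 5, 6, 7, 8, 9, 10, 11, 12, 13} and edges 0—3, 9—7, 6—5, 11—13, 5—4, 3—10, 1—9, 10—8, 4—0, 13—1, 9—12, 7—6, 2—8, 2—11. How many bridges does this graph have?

1

The edges on the cycle 2-11-13-1-9-7-6-5-4-0-3-10-8-2 are not bridges since each lies on that cycle.
But removing 9—12 disconnects 9 from 12 — this is a bridge.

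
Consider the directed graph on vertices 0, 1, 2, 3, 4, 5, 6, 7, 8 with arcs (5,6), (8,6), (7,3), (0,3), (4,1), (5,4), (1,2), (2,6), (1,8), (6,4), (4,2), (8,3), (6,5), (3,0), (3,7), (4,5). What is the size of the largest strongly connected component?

{1, 2, 4, 5, 6, 8} are all mutually reachable — one SCC of size 6.
{0, 3, 7} are all mutually reachable — one SCC of size 3.
The largest has 6 vertices.

6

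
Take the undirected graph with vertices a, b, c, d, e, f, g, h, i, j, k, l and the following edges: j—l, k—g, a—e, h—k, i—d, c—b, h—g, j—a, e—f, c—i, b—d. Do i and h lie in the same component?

The component containing i is {b, c, d, i}, and h is not in it.

No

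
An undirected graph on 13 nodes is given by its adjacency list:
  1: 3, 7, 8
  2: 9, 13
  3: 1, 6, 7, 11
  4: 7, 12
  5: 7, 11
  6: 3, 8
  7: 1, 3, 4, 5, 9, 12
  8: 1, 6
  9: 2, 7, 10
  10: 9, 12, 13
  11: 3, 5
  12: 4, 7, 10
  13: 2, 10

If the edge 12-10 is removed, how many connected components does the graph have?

1

12 and 10 are still connected via 12-7-9-10, so the component count stays at 1.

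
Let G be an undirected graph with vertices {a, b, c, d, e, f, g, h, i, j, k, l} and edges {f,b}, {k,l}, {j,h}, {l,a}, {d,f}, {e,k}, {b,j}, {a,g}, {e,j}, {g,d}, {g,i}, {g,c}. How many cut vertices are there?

Removing g increases the component count from 1 to 3, so g is a cut vertex.
Removing j increases the component count from 1 to 2, so j is a cut vertex.
By contrast removing i leaves 1 component; it is not a cut vertex. No other vertex is a cut vertex either.

2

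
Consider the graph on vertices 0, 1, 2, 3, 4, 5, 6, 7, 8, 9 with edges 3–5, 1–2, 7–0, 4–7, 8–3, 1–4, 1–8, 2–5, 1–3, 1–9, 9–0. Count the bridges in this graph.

0

The edges on the cycle 1-8-3-1 are not bridges since each lies on that cycle.
Every edge lies on some cycle, so there are no bridges.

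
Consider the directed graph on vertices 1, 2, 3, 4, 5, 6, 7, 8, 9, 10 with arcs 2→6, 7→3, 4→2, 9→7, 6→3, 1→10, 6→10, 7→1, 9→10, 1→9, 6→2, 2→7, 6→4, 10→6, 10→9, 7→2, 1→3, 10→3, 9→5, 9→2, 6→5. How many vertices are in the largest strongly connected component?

{1, 2, 4, 6, 7, 9, 10} are all mutually reachable — one SCC of size 7.
{5} is an SCC by itself.
{3} is an SCC by itself.
{8} is an SCC by itself.
The largest has 7 vertices.

7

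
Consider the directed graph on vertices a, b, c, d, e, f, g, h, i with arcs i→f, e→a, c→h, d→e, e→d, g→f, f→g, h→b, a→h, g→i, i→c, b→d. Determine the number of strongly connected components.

{a, b, d, e, h} are all mutually reachable — one SCC of size 5.
{f, g, i} are all mutually reachable — one SCC of size 3.
{c} is an SCC by itself.
That gives 3 strongly connected components.

3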